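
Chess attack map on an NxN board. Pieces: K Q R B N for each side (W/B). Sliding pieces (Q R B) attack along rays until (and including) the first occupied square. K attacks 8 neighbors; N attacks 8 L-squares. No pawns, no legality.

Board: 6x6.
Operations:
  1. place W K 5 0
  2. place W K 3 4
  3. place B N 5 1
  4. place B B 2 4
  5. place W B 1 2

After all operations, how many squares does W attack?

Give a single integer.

Op 1: place WK@(5,0)
Op 2: place WK@(3,4)
Op 3: place BN@(5,1)
Op 4: place BB@(2,4)
Op 5: place WB@(1,2)
Per-piece attacks for W:
  WB@(1,2): attacks (2,3) (3,4) (2,1) (3,0) (0,3) (0,1) [ray(1,1) blocked at (3,4)]
  WK@(3,4): attacks (3,5) (3,3) (4,4) (2,4) (4,5) (4,3) (2,5) (2,3)
  WK@(5,0): attacks (5,1) (4,0) (4,1)
Union (16 distinct): (0,1) (0,3) (2,1) (2,3) (2,4) (2,5) (3,0) (3,3) (3,4) (3,5) (4,0) (4,1) (4,3) (4,4) (4,5) (5,1)

Answer: 16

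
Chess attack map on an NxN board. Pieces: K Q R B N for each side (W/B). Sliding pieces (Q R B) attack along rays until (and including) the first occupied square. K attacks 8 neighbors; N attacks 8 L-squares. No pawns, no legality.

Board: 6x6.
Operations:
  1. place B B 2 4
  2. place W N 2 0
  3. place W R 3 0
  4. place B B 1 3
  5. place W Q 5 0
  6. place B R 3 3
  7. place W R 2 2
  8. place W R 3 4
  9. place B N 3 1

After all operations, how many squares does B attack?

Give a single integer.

Answer: 18

Derivation:
Op 1: place BB@(2,4)
Op 2: place WN@(2,0)
Op 3: place WR@(3,0)
Op 4: place BB@(1,3)
Op 5: place WQ@(5,0)
Op 6: place BR@(3,3)
Op 7: place WR@(2,2)
Op 8: place WR@(3,4)
Op 9: place BN@(3,1)
Per-piece attacks for B:
  BB@(1,3): attacks (2,4) (2,2) (0,4) (0,2) [ray(1,1) blocked at (2,4); ray(1,-1) blocked at (2,2)]
  BB@(2,4): attacks (3,5) (3,3) (1,5) (1,3) [ray(1,-1) blocked at (3,3); ray(-1,-1) blocked at (1,3)]
  BN@(3,1): attacks (4,3) (5,2) (2,3) (1,2) (5,0) (1,0)
  BR@(3,3): attacks (3,4) (3,2) (3,1) (4,3) (5,3) (2,3) (1,3) [ray(0,1) blocked at (3,4); ray(0,-1) blocked at (3,1); ray(-1,0) blocked at (1,3)]
Union (18 distinct): (0,2) (0,4) (1,0) (1,2) (1,3) (1,5) (2,2) (2,3) (2,4) (3,1) (3,2) (3,3) (3,4) (3,5) (4,3) (5,0) (5,2) (5,3)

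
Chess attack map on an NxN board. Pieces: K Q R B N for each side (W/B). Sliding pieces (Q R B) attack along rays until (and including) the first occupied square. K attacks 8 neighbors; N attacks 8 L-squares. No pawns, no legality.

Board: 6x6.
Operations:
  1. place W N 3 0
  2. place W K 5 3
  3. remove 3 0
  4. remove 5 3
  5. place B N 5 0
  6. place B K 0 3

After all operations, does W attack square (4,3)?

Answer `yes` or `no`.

Answer: no

Derivation:
Op 1: place WN@(3,0)
Op 2: place WK@(5,3)
Op 3: remove (3,0)
Op 4: remove (5,3)
Op 5: place BN@(5,0)
Op 6: place BK@(0,3)
Per-piece attacks for W:
W attacks (4,3): no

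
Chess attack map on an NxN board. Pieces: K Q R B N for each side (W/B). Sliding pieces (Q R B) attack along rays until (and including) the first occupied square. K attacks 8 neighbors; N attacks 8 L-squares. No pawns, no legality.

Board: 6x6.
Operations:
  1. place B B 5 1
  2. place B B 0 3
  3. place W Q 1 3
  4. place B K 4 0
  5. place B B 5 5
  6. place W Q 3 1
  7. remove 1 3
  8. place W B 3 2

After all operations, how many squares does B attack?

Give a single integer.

Answer: 18

Derivation:
Op 1: place BB@(5,1)
Op 2: place BB@(0,3)
Op 3: place WQ@(1,3)
Op 4: place BK@(4,0)
Op 5: place BB@(5,5)
Op 6: place WQ@(3,1)
Op 7: remove (1,3)
Op 8: place WB@(3,2)
Per-piece attacks for B:
  BB@(0,3): attacks (1,4) (2,5) (1,2) (2,1) (3,0)
  BK@(4,0): attacks (4,1) (5,0) (3,0) (5,1) (3,1)
  BB@(5,1): attacks (4,2) (3,3) (2,4) (1,5) (4,0) [ray(-1,-1) blocked at (4,0)]
  BB@(5,5): attacks (4,4) (3,3) (2,2) (1,1) (0,0)
Union (18 distinct): (0,0) (1,1) (1,2) (1,4) (1,5) (2,1) (2,2) (2,4) (2,5) (3,0) (3,1) (3,3) (4,0) (4,1) (4,2) (4,4) (5,0) (5,1)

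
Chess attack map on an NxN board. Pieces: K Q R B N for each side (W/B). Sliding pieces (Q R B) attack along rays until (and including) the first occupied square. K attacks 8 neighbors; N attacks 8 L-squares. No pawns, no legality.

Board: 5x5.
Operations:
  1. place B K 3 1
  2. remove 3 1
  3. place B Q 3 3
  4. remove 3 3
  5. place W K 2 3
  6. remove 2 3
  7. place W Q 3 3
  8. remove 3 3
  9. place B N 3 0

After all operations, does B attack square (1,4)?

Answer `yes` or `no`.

Op 1: place BK@(3,1)
Op 2: remove (3,1)
Op 3: place BQ@(3,3)
Op 4: remove (3,3)
Op 5: place WK@(2,3)
Op 6: remove (2,3)
Op 7: place WQ@(3,3)
Op 8: remove (3,3)
Op 9: place BN@(3,0)
Per-piece attacks for B:
  BN@(3,0): attacks (4,2) (2,2) (1,1)
B attacks (1,4): no

Answer: no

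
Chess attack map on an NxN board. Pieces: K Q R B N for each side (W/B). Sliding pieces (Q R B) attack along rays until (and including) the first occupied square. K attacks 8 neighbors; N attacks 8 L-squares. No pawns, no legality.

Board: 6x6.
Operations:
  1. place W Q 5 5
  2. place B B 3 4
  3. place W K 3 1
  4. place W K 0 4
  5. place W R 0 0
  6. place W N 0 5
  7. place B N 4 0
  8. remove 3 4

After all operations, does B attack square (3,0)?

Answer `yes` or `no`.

Answer: no

Derivation:
Op 1: place WQ@(5,5)
Op 2: place BB@(3,4)
Op 3: place WK@(3,1)
Op 4: place WK@(0,4)
Op 5: place WR@(0,0)
Op 6: place WN@(0,5)
Op 7: place BN@(4,0)
Op 8: remove (3,4)
Per-piece attacks for B:
  BN@(4,0): attacks (5,2) (3,2) (2,1)
B attacks (3,0): no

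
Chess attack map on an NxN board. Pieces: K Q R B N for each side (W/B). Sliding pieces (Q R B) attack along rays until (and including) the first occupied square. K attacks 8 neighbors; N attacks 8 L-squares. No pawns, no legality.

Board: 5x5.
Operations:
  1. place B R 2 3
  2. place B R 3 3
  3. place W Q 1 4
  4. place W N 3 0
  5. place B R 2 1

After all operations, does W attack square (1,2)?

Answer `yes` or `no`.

Op 1: place BR@(2,3)
Op 2: place BR@(3,3)
Op 3: place WQ@(1,4)
Op 4: place WN@(3,0)
Op 5: place BR@(2,1)
Per-piece attacks for W:
  WQ@(1,4): attacks (1,3) (1,2) (1,1) (1,0) (2,4) (3,4) (4,4) (0,4) (2,3) (0,3) [ray(1,-1) blocked at (2,3)]
  WN@(3,0): attacks (4,2) (2,2) (1,1)
W attacks (1,2): yes

Answer: yes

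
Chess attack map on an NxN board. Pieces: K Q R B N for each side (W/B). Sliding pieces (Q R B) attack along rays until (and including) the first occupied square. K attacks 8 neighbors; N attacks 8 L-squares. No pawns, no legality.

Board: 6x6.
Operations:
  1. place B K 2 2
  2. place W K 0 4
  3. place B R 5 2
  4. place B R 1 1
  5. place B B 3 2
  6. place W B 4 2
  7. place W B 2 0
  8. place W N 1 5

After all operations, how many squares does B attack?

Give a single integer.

Answer: 21

Derivation:
Op 1: place BK@(2,2)
Op 2: place WK@(0,4)
Op 3: place BR@(5,2)
Op 4: place BR@(1,1)
Op 5: place BB@(3,2)
Op 6: place WB@(4,2)
Op 7: place WB@(2,0)
Op 8: place WN@(1,5)
Per-piece attacks for B:
  BR@(1,1): attacks (1,2) (1,3) (1,4) (1,5) (1,0) (2,1) (3,1) (4,1) (5,1) (0,1) [ray(0,1) blocked at (1,5)]
  BK@(2,2): attacks (2,3) (2,1) (3,2) (1,2) (3,3) (3,1) (1,3) (1,1)
  BB@(3,2): attacks (4,3) (5,4) (4,1) (5,0) (2,3) (1,4) (0,5) (2,1) (1,0)
  BR@(5,2): attacks (5,3) (5,4) (5,5) (5,1) (5,0) (4,2) [ray(-1,0) blocked at (4,2)]
Union (21 distinct): (0,1) (0,5) (1,0) (1,1) (1,2) (1,3) (1,4) (1,5) (2,1) (2,3) (3,1) (3,2) (3,3) (4,1) (4,2) (4,3) (5,0) (5,1) (5,3) (5,4) (5,5)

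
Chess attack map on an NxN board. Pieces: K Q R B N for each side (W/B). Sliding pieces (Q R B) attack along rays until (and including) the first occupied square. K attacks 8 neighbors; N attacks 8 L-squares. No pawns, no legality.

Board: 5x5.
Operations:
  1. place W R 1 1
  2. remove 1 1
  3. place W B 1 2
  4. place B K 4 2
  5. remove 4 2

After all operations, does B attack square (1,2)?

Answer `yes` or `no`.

Op 1: place WR@(1,1)
Op 2: remove (1,1)
Op 3: place WB@(1,2)
Op 4: place BK@(4,2)
Op 5: remove (4,2)
Per-piece attacks for B:
B attacks (1,2): no

Answer: no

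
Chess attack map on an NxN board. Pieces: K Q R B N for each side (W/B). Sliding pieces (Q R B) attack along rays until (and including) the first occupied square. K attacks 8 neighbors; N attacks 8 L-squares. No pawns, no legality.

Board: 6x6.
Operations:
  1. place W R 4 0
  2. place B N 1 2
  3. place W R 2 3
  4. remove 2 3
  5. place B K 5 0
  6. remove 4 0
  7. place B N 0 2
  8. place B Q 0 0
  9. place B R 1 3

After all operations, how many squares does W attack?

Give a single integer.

Answer: 0

Derivation:
Op 1: place WR@(4,0)
Op 2: place BN@(1,2)
Op 3: place WR@(2,3)
Op 4: remove (2,3)
Op 5: place BK@(5,0)
Op 6: remove (4,0)
Op 7: place BN@(0,2)
Op 8: place BQ@(0,0)
Op 9: place BR@(1,3)
Per-piece attacks for W:
Union (0 distinct): (none)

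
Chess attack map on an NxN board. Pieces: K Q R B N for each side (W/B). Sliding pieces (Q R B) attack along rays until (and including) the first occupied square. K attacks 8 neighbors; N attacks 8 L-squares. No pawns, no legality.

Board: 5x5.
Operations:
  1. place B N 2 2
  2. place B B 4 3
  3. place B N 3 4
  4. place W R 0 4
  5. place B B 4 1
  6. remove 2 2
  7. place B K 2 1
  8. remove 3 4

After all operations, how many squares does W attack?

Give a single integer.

Answer: 8

Derivation:
Op 1: place BN@(2,2)
Op 2: place BB@(4,3)
Op 3: place BN@(3,4)
Op 4: place WR@(0,4)
Op 5: place BB@(4,1)
Op 6: remove (2,2)
Op 7: place BK@(2,1)
Op 8: remove (3,4)
Per-piece attacks for W:
  WR@(0,4): attacks (0,3) (0,2) (0,1) (0,0) (1,4) (2,4) (3,4) (4,4)
Union (8 distinct): (0,0) (0,1) (0,2) (0,3) (1,4) (2,4) (3,4) (4,4)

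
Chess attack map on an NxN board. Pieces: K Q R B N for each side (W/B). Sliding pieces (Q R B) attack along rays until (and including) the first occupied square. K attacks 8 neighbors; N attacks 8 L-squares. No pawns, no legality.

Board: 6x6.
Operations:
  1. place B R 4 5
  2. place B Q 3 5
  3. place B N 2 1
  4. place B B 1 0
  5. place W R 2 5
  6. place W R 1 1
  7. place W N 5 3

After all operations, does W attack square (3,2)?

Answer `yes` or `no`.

Op 1: place BR@(4,5)
Op 2: place BQ@(3,5)
Op 3: place BN@(2,1)
Op 4: place BB@(1,0)
Op 5: place WR@(2,5)
Op 6: place WR@(1,1)
Op 7: place WN@(5,3)
Per-piece attacks for W:
  WR@(1,1): attacks (1,2) (1,3) (1,4) (1,5) (1,0) (2,1) (0,1) [ray(0,-1) blocked at (1,0); ray(1,0) blocked at (2,1)]
  WR@(2,5): attacks (2,4) (2,3) (2,2) (2,1) (3,5) (1,5) (0,5) [ray(0,-1) blocked at (2,1); ray(1,0) blocked at (3,5)]
  WN@(5,3): attacks (4,5) (3,4) (4,1) (3,2)
W attacks (3,2): yes

Answer: yes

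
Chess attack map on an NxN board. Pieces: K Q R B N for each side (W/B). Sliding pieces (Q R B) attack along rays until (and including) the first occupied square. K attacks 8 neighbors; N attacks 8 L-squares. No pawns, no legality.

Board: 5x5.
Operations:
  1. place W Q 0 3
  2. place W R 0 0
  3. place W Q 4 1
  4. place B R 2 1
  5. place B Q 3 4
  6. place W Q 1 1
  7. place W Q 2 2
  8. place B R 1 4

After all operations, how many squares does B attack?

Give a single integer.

Op 1: place WQ@(0,3)
Op 2: place WR@(0,0)
Op 3: place WQ@(4,1)
Op 4: place BR@(2,1)
Op 5: place BQ@(3,4)
Op 6: place WQ@(1,1)
Op 7: place WQ@(2,2)
Op 8: place BR@(1,4)
Per-piece attacks for B:
  BR@(1,4): attacks (1,3) (1,2) (1,1) (2,4) (3,4) (0,4) [ray(0,-1) blocked at (1,1); ray(1,0) blocked at (3,4)]
  BR@(2,1): attacks (2,2) (2,0) (3,1) (4,1) (1,1) [ray(0,1) blocked at (2,2); ray(1,0) blocked at (4,1); ray(-1,0) blocked at (1,1)]
  BQ@(3,4): attacks (3,3) (3,2) (3,1) (3,0) (4,4) (2,4) (1,4) (4,3) (2,3) (1,2) (0,1) [ray(-1,0) blocked at (1,4)]
Union (18 distinct): (0,1) (0,4) (1,1) (1,2) (1,3) (1,4) (2,0) (2,2) (2,3) (2,4) (3,0) (3,1) (3,2) (3,3) (3,4) (4,1) (4,3) (4,4)

Answer: 18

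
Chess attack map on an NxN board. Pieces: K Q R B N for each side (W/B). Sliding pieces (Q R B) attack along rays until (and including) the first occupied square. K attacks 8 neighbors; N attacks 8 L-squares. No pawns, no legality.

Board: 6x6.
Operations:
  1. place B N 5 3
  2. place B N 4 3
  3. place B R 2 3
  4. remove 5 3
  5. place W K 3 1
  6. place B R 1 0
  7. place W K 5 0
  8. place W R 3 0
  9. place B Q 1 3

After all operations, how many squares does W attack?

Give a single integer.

Answer: 12

Derivation:
Op 1: place BN@(5,3)
Op 2: place BN@(4,3)
Op 3: place BR@(2,3)
Op 4: remove (5,3)
Op 5: place WK@(3,1)
Op 6: place BR@(1,0)
Op 7: place WK@(5,0)
Op 8: place WR@(3,0)
Op 9: place BQ@(1,3)
Per-piece attacks for W:
  WR@(3,0): attacks (3,1) (4,0) (5,0) (2,0) (1,0) [ray(0,1) blocked at (3,1); ray(1,0) blocked at (5,0); ray(-1,0) blocked at (1,0)]
  WK@(3,1): attacks (3,2) (3,0) (4,1) (2,1) (4,2) (4,0) (2,2) (2,0)
  WK@(5,0): attacks (5,1) (4,0) (4,1)
Union (12 distinct): (1,0) (2,0) (2,1) (2,2) (3,0) (3,1) (3,2) (4,0) (4,1) (4,2) (5,0) (5,1)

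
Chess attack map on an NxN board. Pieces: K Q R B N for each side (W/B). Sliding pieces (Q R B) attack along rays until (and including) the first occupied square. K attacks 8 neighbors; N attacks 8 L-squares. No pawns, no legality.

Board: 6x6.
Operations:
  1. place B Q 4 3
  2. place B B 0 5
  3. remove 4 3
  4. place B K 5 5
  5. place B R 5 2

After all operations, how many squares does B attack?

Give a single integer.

Answer: 15

Derivation:
Op 1: place BQ@(4,3)
Op 2: place BB@(0,5)
Op 3: remove (4,3)
Op 4: place BK@(5,5)
Op 5: place BR@(5,2)
Per-piece attacks for B:
  BB@(0,5): attacks (1,4) (2,3) (3,2) (4,1) (5,0)
  BR@(5,2): attacks (5,3) (5,4) (5,5) (5,1) (5,0) (4,2) (3,2) (2,2) (1,2) (0,2) [ray(0,1) blocked at (5,5)]
  BK@(5,5): attacks (5,4) (4,5) (4,4)
Union (15 distinct): (0,2) (1,2) (1,4) (2,2) (2,3) (3,2) (4,1) (4,2) (4,4) (4,5) (5,0) (5,1) (5,3) (5,4) (5,5)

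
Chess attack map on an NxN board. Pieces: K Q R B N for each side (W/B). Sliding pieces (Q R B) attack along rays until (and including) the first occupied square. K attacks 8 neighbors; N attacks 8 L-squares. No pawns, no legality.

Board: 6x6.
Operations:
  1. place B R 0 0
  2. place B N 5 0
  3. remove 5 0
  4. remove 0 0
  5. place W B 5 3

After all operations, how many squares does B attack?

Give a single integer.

Op 1: place BR@(0,0)
Op 2: place BN@(5,0)
Op 3: remove (5,0)
Op 4: remove (0,0)
Op 5: place WB@(5,3)
Per-piece attacks for B:
Union (0 distinct): (none)

Answer: 0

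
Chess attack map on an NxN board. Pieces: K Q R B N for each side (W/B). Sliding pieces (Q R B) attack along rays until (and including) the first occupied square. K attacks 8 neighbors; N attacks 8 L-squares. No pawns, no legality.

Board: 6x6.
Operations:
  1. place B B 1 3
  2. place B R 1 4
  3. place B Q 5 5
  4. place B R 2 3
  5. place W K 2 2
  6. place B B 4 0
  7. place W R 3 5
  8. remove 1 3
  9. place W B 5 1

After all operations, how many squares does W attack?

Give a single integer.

Op 1: place BB@(1,3)
Op 2: place BR@(1,4)
Op 3: place BQ@(5,5)
Op 4: place BR@(2,3)
Op 5: place WK@(2,2)
Op 6: place BB@(4,0)
Op 7: place WR@(3,5)
Op 8: remove (1,3)
Op 9: place WB@(5,1)
Per-piece attacks for W:
  WK@(2,2): attacks (2,3) (2,1) (3,2) (1,2) (3,3) (3,1) (1,3) (1,1)
  WR@(3,5): attacks (3,4) (3,3) (3,2) (3,1) (3,0) (4,5) (5,5) (2,5) (1,5) (0,5) [ray(1,0) blocked at (5,5)]
  WB@(5,1): attacks (4,2) (3,3) (2,4) (1,5) (4,0) [ray(-1,-1) blocked at (4,0)]
Union (18 distinct): (0,5) (1,1) (1,2) (1,3) (1,5) (2,1) (2,3) (2,4) (2,5) (3,0) (3,1) (3,2) (3,3) (3,4) (4,0) (4,2) (4,5) (5,5)

Answer: 18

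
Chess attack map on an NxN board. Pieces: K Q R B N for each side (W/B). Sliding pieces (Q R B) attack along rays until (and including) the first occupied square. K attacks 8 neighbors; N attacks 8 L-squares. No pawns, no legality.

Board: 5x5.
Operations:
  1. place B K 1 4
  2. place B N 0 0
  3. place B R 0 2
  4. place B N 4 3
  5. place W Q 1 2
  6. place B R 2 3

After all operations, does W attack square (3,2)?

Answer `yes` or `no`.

Op 1: place BK@(1,4)
Op 2: place BN@(0,0)
Op 3: place BR@(0,2)
Op 4: place BN@(4,3)
Op 5: place WQ@(1,2)
Op 6: place BR@(2,3)
Per-piece attacks for W:
  WQ@(1,2): attacks (1,3) (1,4) (1,1) (1,0) (2,2) (3,2) (4,2) (0,2) (2,3) (2,1) (3,0) (0,3) (0,1) [ray(0,1) blocked at (1,4); ray(-1,0) blocked at (0,2); ray(1,1) blocked at (2,3)]
W attacks (3,2): yes

Answer: yes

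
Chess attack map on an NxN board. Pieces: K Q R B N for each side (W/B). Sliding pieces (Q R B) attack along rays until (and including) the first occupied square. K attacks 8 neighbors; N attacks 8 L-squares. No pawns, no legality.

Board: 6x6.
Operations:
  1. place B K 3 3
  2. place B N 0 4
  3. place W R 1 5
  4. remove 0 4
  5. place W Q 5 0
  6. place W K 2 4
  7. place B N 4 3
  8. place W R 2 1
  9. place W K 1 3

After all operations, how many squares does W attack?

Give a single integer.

Answer: 31

Derivation:
Op 1: place BK@(3,3)
Op 2: place BN@(0,4)
Op 3: place WR@(1,5)
Op 4: remove (0,4)
Op 5: place WQ@(5,0)
Op 6: place WK@(2,4)
Op 7: place BN@(4,3)
Op 8: place WR@(2,1)
Op 9: place WK@(1,3)
Per-piece attacks for W:
  WK@(1,3): attacks (1,4) (1,2) (2,3) (0,3) (2,4) (2,2) (0,4) (0,2)
  WR@(1,5): attacks (1,4) (1,3) (2,5) (3,5) (4,5) (5,5) (0,5) [ray(0,-1) blocked at (1,3)]
  WR@(2,1): attacks (2,2) (2,3) (2,4) (2,0) (3,1) (4,1) (5,1) (1,1) (0,1) [ray(0,1) blocked at (2,4)]
  WK@(2,4): attacks (2,5) (2,3) (3,4) (1,4) (3,5) (3,3) (1,5) (1,3)
  WQ@(5,0): attacks (5,1) (5,2) (5,3) (5,4) (5,5) (4,0) (3,0) (2,0) (1,0) (0,0) (4,1) (3,2) (2,3) (1,4) (0,5)
Union (31 distinct): (0,0) (0,1) (0,2) (0,3) (0,4) (0,5) (1,0) (1,1) (1,2) (1,3) (1,4) (1,5) (2,0) (2,2) (2,3) (2,4) (2,5) (3,0) (3,1) (3,2) (3,3) (3,4) (3,5) (4,0) (4,1) (4,5) (5,1) (5,2) (5,3) (5,4) (5,5)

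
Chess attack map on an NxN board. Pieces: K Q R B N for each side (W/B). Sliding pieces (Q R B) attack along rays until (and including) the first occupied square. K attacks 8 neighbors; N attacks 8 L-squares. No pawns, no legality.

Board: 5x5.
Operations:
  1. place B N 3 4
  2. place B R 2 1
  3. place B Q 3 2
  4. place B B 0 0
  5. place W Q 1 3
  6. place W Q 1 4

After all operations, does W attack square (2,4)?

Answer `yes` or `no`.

Answer: yes

Derivation:
Op 1: place BN@(3,4)
Op 2: place BR@(2,1)
Op 3: place BQ@(3,2)
Op 4: place BB@(0,0)
Op 5: place WQ@(1,3)
Op 6: place WQ@(1,4)
Per-piece attacks for W:
  WQ@(1,3): attacks (1,4) (1,2) (1,1) (1,0) (2,3) (3,3) (4,3) (0,3) (2,4) (2,2) (3,1) (4,0) (0,4) (0,2) [ray(0,1) blocked at (1,4)]
  WQ@(1,4): attacks (1,3) (2,4) (3,4) (0,4) (2,3) (3,2) (0,3) [ray(0,-1) blocked at (1,3); ray(1,0) blocked at (3,4); ray(1,-1) blocked at (3,2)]
W attacks (2,4): yes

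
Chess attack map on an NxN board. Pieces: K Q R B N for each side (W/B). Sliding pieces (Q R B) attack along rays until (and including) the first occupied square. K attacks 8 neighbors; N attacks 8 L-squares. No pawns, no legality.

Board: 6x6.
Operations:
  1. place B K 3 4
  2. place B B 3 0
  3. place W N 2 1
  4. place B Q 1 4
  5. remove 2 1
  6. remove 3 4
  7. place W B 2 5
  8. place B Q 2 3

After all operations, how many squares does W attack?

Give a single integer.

Op 1: place BK@(3,4)
Op 2: place BB@(3,0)
Op 3: place WN@(2,1)
Op 4: place BQ@(1,4)
Op 5: remove (2,1)
Op 6: remove (3,4)
Op 7: place WB@(2,5)
Op 8: place BQ@(2,3)
Per-piece attacks for W:
  WB@(2,5): attacks (3,4) (4,3) (5,2) (1,4) [ray(-1,-1) blocked at (1,4)]
Union (4 distinct): (1,4) (3,4) (4,3) (5,2)

Answer: 4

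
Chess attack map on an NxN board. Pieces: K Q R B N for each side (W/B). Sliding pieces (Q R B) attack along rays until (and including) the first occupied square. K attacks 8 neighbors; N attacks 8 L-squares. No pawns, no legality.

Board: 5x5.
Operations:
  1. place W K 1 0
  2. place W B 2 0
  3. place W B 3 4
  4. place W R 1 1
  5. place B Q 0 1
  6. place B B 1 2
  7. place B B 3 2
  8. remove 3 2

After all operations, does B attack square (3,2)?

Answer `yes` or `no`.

Answer: no

Derivation:
Op 1: place WK@(1,0)
Op 2: place WB@(2,0)
Op 3: place WB@(3,4)
Op 4: place WR@(1,1)
Op 5: place BQ@(0,1)
Op 6: place BB@(1,2)
Op 7: place BB@(3,2)
Op 8: remove (3,2)
Per-piece attacks for B:
  BQ@(0,1): attacks (0,2) (0,3) (0,4) (0,0) (1,1) (1,2) (1,0) [ray(1,0) blocked at (1,1); ray(1,1) blocked at (1,2); ray(1,-1) blocked at (1,0)]
  BB@(1,2): attacks (2,3) (3,4) (2,1) (3,0) (0,3) (0,1) [ray(1,1) blocked at (3,4); ray(-1,-1) blocked at (0,1)]
B attacks (3,2): no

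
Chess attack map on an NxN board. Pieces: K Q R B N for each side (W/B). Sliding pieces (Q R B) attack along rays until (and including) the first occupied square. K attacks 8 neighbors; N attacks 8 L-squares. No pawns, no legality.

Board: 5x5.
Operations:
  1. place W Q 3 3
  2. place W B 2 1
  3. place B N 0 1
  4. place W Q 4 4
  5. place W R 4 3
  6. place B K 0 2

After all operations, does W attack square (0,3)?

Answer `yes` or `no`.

Answer: yes

Derivation:
Op 1: place WQ@(3,3)
Op 2: place WB@(2,1)
Op 3: place BN@(0,1)
Op 4: place WQ@(4,4)
Op 5: place WR@(4,3)
Op 6: place BK@(0,2)
Per-piece attacks for W:
  WB@(2,1): attacks (3,2) (4,3) (3,0) (1,2) (0,3) (1,0) [ray(1,1) blocked at (4,3)]
  WQ@(3,3): attacks (3,4) (3,2) (3,1) (3,0) (4,3) (2,3) (1,3) (0,3) (4,4) (4,2) (2,4) (2,2) (1,1) (0,0) [ray(1,0) blocked at (4,3); ray(1,1) blocked at (4,4)]
  WR@(4,3): attacks (4,4) (4,2) (4,1) (4,0) (3,3) [ray(0,1) blocked at (4,4); ray(-1,0) blocked at (3,3)]
  WQ@(4,4): attacks (4,3) (3,4) (2,4) (1,4) (0,4) (3,3) [ray(0,-1) blocked at (4,3); ray(-1,-1) blocked at (3,3)]
W attacks (0,3): yes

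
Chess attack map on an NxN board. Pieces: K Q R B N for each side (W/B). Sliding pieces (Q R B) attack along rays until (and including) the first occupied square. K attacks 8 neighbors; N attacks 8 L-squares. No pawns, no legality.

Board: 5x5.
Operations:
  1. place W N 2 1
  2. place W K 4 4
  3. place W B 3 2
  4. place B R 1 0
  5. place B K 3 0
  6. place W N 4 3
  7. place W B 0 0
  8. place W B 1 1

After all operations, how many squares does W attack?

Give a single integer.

Answer: 18

Derivation:
Op 1: place WN@(2,1)
Op 2: place WK@(4,4)
Op 3: place WB@(3,2)
Op 4: place BR@(1,0)
Op 5: place BK@(3,0)
Op 6: place WN@(4,3)
Op 7: place WB@(0,0)
Op 8: place WB@(1,1)
Per-piece attacks for W:
  WB@(0,0): attacks (1,1) [ray(1,1) blocked at (1,1)]
  WB@(1,1): attacks (2,2) (3,3) (4,4) (2,0) (0,2) (0,0) [ray(1,1) blocked at (4,4); ray(-1,-1) blocked at (0,0)]
  WN@(2,1): attacks (3,3) (4,2) (1,3) (0,2) (4,0) (0,0)
  WB@(3,2): attacks (4,3) (4,1) (2,3) (1,4) (2,1) [ray(1,1) blocked at (4,3); ray(-1,-1) blocked at (2,1)]
  WN@(4,3): attacks (2,4) (3,1) (2,2)
  WK@(4,4): attacks (4,3) (3,4) (3,3)
Union (18 distinct): (0,0) (0,2) (1,1) (1,3) (1,4) (2,0) (2,1) (2,2) (2,3) (2,4) (3,1) (3,3) (3,4) (4,0) (4,1) (4,2) (4,3) (4,4)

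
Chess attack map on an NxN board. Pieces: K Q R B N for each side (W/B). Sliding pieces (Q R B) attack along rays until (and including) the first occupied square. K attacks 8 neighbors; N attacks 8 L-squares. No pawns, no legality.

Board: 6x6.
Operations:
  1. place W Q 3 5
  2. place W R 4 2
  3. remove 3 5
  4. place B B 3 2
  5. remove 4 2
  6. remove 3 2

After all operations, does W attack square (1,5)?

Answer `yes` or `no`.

Answer: no

Derivation:
Op 1: place WQ@(3,5)
Op 2: place WR@(4,2)
Op 3: remove (3,5)
Op 4: place BB@(3,2)
Op 5: remove (4,2)
Op 6: remove (3,2)
Per-piece attacks for W:
W attacks (1,5): no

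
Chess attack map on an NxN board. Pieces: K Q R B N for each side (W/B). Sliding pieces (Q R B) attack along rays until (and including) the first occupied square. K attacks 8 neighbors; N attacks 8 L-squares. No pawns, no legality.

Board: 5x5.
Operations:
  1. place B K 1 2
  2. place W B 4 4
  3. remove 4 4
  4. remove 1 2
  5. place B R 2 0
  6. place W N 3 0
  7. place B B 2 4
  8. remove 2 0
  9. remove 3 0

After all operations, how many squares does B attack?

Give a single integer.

Answer: 4

Derivation:
Op 1: place BK@(1,2)
Op 2: place WB@(4,4)
Op 3: remove (4,4)
Op 4: remove (1,2)
Op 5: place BR@(2,0)
Op 6: place WN@(3,0)
Op 7: place BB@(2,4)
Op 8: remove (2,0)
Op 9: remove (3,0)
Per-piece attacks for B:
  BB@(2,4): attacks (3,3) (4,2) (1,3) (0,2)
Union (4 distinct): (0,2) (1,3) (3,3) (4,2)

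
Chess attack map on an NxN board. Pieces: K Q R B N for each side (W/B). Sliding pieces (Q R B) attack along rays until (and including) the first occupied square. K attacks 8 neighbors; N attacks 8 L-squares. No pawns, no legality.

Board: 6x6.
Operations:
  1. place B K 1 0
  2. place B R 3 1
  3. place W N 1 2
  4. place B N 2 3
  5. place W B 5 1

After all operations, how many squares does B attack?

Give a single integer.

Answer: 18

Derivation:
Op 1: place BK@(1,0)
Op 2: place BR@(3,1)
Op 3: place WN@(1,2)
Op 4: place BN@(2,3)
Op 5: place WB@(5,1)
Per-piece attacks for B:
  BK@(1,0): attacks (1,1) (2,0) (0,0) (2,1) (0,1)
  BN@(2,3): attacks (3,5) (4,4) (1,5) (0,4) (3,1) (4,2) (1,1) (0,2)
  BR@(3,1): attacks (3,2) (3,3) (3,4) (3,5) (3,0) (4,1) (5,1) (2,1) (1,1) (0,1) [ray(1,0) blocked at (5,1)]
Union (18 distinct): (0,0) (0,1) (0,2) (0,4) (1,1) (1,5) (2,0) (2,1) (3,0) (3,1) (3,2) (3,3) (3,4) (3,5) (4,1) (4,2) (4,4) (5,1)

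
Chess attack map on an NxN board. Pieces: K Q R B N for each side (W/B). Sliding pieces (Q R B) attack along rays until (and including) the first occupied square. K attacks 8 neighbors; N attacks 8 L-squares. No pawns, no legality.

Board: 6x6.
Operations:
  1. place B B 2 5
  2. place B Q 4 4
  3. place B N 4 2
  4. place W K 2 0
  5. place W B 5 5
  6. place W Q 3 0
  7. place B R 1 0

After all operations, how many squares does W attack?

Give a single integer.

Answer: 17

Derivation:
Op 1: place BB@(2,5)
Op 2: place BQ@(4,4)
Op 3: place BN@(4,2)
Op 4: place WK@(2,0)
Op 5: place WB@(5,5)
Op 6: place WQ@(3,0)
Op 7: place BR@(1,0)
Per-piece attacks for W:
  WK@(2,0): attacks (2,1) (3,0) (1,0) (3,1) (1,1)
  WQ@(3,0): attacks (3,1) (3,2) (3,3) (3,4) (3,5) (4,0) (5,0) (2,0) (4,1) (5,2) (2,1) (1,2) (0,3) [ray(-1,0) blocked at (2,0)]
  WB@(5,5): attacks (4,4) [ray(-1,-1) blocked at (4,4)]
Union (17 distinct): (0,3) (1,0) (1,1) (1,2) (2,0) (2,1) (3,0) (3,1) (3,2) (3,3) (3,4) (3,5) (4,0) (4,1) (4,4) (5,0) (5,2)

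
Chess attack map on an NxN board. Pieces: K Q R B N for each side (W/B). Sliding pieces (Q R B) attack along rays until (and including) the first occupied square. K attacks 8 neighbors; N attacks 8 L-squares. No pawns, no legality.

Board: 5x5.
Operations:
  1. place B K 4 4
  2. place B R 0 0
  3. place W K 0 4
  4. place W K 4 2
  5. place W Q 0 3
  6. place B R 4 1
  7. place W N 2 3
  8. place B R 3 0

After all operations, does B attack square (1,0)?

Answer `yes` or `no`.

Op 1: place BK@(4,4)
Op 2: place BR@(0,0)
Op 3: place WK@(0,4)
Op 4: place WK@(4,2)
Op 5: place WQ@(0,3)
Op 6: place BR@(4,1)
Op 7: place WN@(2,3)
Op 8: place BR@(3,0)
Per-piece attacks for B:
  BR@(0,0): attacks (0,1) (0,2) (0,3) (1,0) (2,0) (3,0) [ray(0,1) blocked at (0,3); ray(1,0) blocked at (3,0)]
  BR@(3,0): attacks (3,1) (3,2) (3,3) (3,4) (4,0) (2,0) (1,0) (0,0) [ray(-1,0) blocked at (0,0)]
  BR@(4,1): attacks (4,2) (4,0) (3,1) (2,1) (1,1) (0,1) [ray(0,1) blocked at (4,2)]
  BK@(4,4): attacks (4,3) (3,4) (3,3)
B attacks (1,0): yes

Answer: yes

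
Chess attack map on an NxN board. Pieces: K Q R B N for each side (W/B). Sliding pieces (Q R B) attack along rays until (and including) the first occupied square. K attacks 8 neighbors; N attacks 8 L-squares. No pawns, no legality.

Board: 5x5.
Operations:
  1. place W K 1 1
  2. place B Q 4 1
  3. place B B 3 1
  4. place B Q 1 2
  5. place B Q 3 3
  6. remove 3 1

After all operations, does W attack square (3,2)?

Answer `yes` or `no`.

Answer: no

Derivation:
Op 1: place WK@(1,1)
Op 2: place BQ@(4,1)
Op 3: place BB@(3,1)
Op 4: place BQ@(1,2)
Op 5: place BQ@(3,3)
Op 6: remove (3,1)
Per-piece attacks for W:
  WK@(1,1): attacks (1,2) (1,0) (2,1) (0,1) (2,2) (2,0) (0,2) (0,0)
W attacks (3,2): no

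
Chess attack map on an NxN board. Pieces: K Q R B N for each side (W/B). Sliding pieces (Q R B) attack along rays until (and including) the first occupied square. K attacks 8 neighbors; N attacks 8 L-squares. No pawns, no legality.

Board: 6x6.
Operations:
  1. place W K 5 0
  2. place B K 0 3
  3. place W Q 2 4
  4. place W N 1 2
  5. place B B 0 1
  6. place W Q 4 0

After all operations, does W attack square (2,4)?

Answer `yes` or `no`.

Op 1: place WK@(5,0)
Op 2: place BK@(0,3)
Op 3: place WQ@(2,4)
Op 4: place WN@(1,2)
Op 5: place BB@(0,1)
Op 6: place WQ@(4,0)
Per-piece attacks for W:
  WN@(1,2): attacks (2,4) (3,3) (0,4) (2,0) (3,1) (0,0)
  WQ@(2,4): attacks (2,5) (2,3) (2,2) (2,1) (2,0) (3,4) (4,4) (5,4) (1,4) (0,4) (3,5) (3,3) (4,2) (5,1) (1,5) (1,3) (0,2)
  WQ@(4,0): attacks (4,1) (4,2) (4,3) (4,4) (4,5) (5,0) (3,0) (2,0) (1,0) (0,0) (5,1) (3,1) (2,2) (1,3) (0,4) [ray(1,0) blocked at (5,0)]
  WK@(5,0): attacks (5,1) (4,0) (4,1)
W attacks (2,4): yes

Answer: yes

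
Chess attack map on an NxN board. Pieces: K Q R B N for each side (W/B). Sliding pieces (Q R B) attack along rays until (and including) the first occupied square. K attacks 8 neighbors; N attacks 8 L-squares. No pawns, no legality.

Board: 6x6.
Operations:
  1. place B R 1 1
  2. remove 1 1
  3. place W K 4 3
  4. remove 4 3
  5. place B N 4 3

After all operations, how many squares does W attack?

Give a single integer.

Op 1: place BR@(1,1)
Op 2: remove (1,1)
Op 3: place WK@(4,3)
Op 4: remove (4,3)
Op 5: place BN@(4,3)
Per-piece attacks for W:
Union (0 distinct): (none)

Answer: 0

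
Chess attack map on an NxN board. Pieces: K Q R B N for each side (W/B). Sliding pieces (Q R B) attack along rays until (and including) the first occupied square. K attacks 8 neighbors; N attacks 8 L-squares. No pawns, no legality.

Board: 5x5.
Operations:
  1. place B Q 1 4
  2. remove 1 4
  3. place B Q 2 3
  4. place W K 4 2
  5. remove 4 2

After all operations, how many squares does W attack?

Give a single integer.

Answer: 0

Derivation:
Op 1: place BQ@(1,4)
Op 2: remove (1,4)
Op 3: place BQ@(2,3)
Op 4: place WK@(4,2)
Op 5: remove (4,2)
Per-piece attacks for W:
Union (0 distinct): (none)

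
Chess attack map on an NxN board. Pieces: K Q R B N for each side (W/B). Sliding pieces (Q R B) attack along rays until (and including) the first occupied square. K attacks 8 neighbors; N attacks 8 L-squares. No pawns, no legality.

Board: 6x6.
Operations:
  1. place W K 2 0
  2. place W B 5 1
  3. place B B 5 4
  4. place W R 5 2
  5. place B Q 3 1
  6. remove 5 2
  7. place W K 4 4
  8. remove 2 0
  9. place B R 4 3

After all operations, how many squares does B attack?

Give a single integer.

Op 1: place WK@(2,0)
Op 2: place WB@(5,1)
Op 3: place BB@(5,4)
Op 4: place WR@(5,2)
Op 5: place BQ@(3,1)
Op 6: remove (5,2)
Op 7: place WK@(4,4)
Op 8: remove (2,0)
Op 9: place BR@(4,3)
Per-piece attacks for B:
  BQ@(3,1): attacks (3,2) (3,3) (3,4) (3,5) (3,0) (4,1) (5,1) (2,1) (1,1) (0,1) (4,2) (5,3) (4,0) (2,2) (1,3) (0,4) (2,0) [ray(1,0) blocked at (5,1)]
  BR@(4,3): attacks (4,4) (4,2) (4,1) (4,0) (5,3) (3,3) (2,3) (1,3) (0,3) [ray(0,1) blocked at (4,4)]
  BB@(5,4): attacks (4,5) (4,3) [ray(-1,-1) blocked at (4,3)]
Union (22 distinct): (0,1) (0,3) (0,4) (1,1) (1,3) (2,0) (2,1) (2,2) (2,3) (3,0) (3,2) (3,3) (3,4) (3,5) (4,0) (4,1) (4,2) (4,3) (4,4) (4,5) (5,1) (5,3)

Answer: 22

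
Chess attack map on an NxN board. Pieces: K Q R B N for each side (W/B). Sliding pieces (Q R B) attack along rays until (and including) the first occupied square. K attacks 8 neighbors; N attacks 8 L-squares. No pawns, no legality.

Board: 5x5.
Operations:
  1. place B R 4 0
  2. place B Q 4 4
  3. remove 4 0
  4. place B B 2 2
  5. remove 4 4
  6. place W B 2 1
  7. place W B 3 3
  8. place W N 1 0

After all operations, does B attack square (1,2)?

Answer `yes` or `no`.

Op 1: place BR@(4,0)
Op 2: place BQ@(4,4)
Op 3: remove (4,0)
Op 4: place BB@(2,2)
Op 5: remove (4,4)
Op 6: place WB@(2,1)
Op 7: place WB@(3,3)
Op 8: place WN@(1,0)
Per-piece attacks for B:
  BB@(2,2): attacks (3,3) (3,1) (4,0) (1,3) (0,4) (1,1) (0,0) [ray(1,1) blocked at (3,3)]
B attacks (1,2): no

Answer: no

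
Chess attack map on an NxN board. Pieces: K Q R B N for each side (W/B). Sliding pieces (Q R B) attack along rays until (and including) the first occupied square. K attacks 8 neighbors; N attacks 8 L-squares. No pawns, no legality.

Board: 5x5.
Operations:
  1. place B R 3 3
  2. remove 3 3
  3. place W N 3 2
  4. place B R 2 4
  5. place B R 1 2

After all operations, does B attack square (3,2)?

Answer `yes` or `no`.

Op 1: place BR@(3,3)
Op 2: remove (3,3)
Op 3: place WN@(3,2)
Op 4: place BR@(2,4)
Op 5: place BR@(1,2)
Per-piece attacks for B:
  BR@(1,2): attacks (1,3) (1,4) (1,1) (1,0) (2,2) (3,2) (0,2) [ray(1,0) blocked at (3,2)]
  BR@(2,4): attacks (2,3) (2,2) (2,1) (2,0) (3,4) (4,4) (1,4) (0,4)
B attacks (3,2): yes

Answer: yes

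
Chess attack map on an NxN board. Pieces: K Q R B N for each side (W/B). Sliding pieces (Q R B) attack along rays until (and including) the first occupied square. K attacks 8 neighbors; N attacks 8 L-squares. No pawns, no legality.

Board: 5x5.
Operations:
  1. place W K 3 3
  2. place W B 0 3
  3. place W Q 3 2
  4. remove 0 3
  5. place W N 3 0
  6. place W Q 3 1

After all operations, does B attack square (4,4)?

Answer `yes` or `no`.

Op 1: place WK@(3,3)
Op 2: place WB@(0,3)
Op 3: place WQ@(3,2)
Op 4: remove (0,3)
Op 5: place WN@(3,0)
Op 6: place WQ@(3,1)
Per-piece attacks for B:
B attacks (4,4): no

Answer: no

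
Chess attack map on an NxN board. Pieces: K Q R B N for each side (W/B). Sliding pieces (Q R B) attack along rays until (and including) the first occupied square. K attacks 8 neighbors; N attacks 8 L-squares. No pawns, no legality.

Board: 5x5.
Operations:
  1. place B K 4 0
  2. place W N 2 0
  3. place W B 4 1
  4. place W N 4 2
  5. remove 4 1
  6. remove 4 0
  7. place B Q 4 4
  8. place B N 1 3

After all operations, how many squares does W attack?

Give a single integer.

Op 1: place BK@(4,0)
Op 2: place WN@(2,0)
Op 3: place WB@(4,1)
Op 4: place WN@(4,2)
Op 5: remove (4,1)
Op 6: remove (4,0)
Op 7: place BQ@(4,4)
Op 8: place BN@(1,3)
Per-piece attacks for W:
  WN@(2,0): attacks (3,2) (4,1) (1,2) (0,1)
  WN@(4,2): attacks (3,4) (2,3) (3,0) (2,1)
Union (8 distinct): (0,1) (1,2) (2,1) (2,3) (3,0) (3,2) (3,4) (4,1)

Answer: 8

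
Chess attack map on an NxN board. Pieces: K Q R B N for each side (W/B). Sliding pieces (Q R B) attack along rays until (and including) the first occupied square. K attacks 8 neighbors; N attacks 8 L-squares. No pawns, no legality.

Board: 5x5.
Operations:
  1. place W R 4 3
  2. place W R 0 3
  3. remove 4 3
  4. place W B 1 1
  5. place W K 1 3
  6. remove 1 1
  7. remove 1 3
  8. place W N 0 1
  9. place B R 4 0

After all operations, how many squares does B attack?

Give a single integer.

Op 1: place WR@(4,3)
Op 2: place WR@(0,3)
Op 3: remove (4,3)
Op 4: place WB@(1,1)
Op 5: place WK@(1,3)
Op 6: remove (1,1)
Op 7: remove (1,3)
Op 8: place WN@(0,1)
Op 9: place BR@(4,0)
Per-piece attacks for B:
  BR@(4,0): attacks (4,1) (4,2) (4,3) (4,4) (3,0) (2,0) (1,0) (0,0)
Union (8 distinct): (0,0) (1,0) (2,0) (3,0) (4,1) (4,2) (4,3) (4,4)

Answer: 8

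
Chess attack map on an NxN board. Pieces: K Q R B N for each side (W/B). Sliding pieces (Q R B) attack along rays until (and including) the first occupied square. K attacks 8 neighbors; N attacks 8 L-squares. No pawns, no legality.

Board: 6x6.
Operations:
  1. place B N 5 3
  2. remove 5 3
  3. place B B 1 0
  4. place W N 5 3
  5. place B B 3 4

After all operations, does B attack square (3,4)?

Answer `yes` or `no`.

Op 1: place BN@(5,3)
Op 2: remove (5,3)
Op 3: place BB@(1,0)
Op 4: place WN@(5,3)
Op 5: place BB@(3,4)
Per-piece attacks for B:
  BB@(1,0): attacks (2,1) (3,2) (4,3) (5,4) (0,1)
  BB@(3,4): attacks (4,5) (4,3) (5,2) (2,5) (2,3) (1,2) (0,1)
B attacks (3,4): no

Answer: no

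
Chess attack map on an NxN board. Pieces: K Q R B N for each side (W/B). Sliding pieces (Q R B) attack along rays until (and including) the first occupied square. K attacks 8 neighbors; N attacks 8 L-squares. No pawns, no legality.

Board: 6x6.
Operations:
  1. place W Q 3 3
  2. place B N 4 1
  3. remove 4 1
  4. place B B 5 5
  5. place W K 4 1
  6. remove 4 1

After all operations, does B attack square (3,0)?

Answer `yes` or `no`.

Op 1: place WQ@(3,3)
Op 2: place BN@(4,1)
Op 3: remove (4,1)
Op 4: place BB@(5,5)
Op 5: place WK@(4,1)
Op 6: remove (4,1)
Per-piece attacks for B:
  BB@(5,5): attacks (4,4) (3,3) [ray(-1,-1) blocked at (3,3)]
B attacks (3,0): no

Answer: no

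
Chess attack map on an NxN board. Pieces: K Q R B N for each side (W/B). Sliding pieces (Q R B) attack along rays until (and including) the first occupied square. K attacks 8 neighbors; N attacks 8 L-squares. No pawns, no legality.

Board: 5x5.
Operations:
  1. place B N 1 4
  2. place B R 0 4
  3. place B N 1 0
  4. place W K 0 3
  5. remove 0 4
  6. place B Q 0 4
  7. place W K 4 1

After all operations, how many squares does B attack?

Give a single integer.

Op 1: place BN@(1,4)
Op 2: place BR@(0,4)
Op 3: place BN@(1,0)
Op 4: place WK@(0,3)
Op 5: remove (0,4)
Op 6: place BQ@(0,4)
Op 7: place WK@(4,1)
Per-piece attacks for B:
  BQ@(0,4): attacks (0,3) (1,4) (1,3) (2,2) (3,1) (4,0) [ray(0,-1) blocked at (0,3); ray(1,0) blocked at (1,4)]
  BN@(1,0): attacks (2,2) (3,1) (0,2)
  BN@(1,4): attacks (2,2) (3,3) (0,2)
Union (8 distinct): (0,2) (0,3) (1,3) (1,4) (2,2) (3,1) (3,3) (4,0)

Answer: 8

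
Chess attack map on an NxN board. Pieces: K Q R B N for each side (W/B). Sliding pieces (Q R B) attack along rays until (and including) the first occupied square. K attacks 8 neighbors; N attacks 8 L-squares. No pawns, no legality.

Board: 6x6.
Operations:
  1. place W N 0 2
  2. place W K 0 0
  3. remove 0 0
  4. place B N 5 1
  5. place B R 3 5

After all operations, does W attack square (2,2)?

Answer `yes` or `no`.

Answer: no

Derivation:
Op 1: place WN@(0,2)
Op 2: place WK@(0,0)
Op 3: remove (0,0)
Op 4: place BN@(5,1)
Op 5: place BR@(3,5)
Per-piece attacks for W:
  WN@(0,2): attacks (1,4) (2,3) (1,0) (2,1)
W attacks (2,2): no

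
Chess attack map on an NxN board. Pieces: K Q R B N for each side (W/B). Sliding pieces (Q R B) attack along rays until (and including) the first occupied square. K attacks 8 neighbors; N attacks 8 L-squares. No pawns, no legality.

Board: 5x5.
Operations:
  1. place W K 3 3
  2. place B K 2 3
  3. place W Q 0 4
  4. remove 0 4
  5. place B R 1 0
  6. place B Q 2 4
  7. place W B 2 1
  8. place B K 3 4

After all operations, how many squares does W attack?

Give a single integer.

Answer: 12

Derivation:
Op 1: place WK@(3,3)
Op 2: place BK@(2,3)
Op 3: place WQ@(0,4)
Op 4: remove (0,4)
Op 5: place BR@(1,0)
Op 6: place BQ@(2,4)
Op 7: place WB@(2,1)
Op 8: place BK@(3,4)
Per-piece attacks for W:
  WB@(2,1): attacks (3,2) (4,3) (3,0) (1,2) (0,3) (1,0) [ray(-1,-1) blocked at (1,0)]
  WK@(3,3): attacks (3,4) (3,2) (4,3) (2,3) (4,4) (4,2) (2,4) (2,2)
Union (12 distinct): (0,3) (1,0) (1,2) (2,2) (2,3) (2,4) (3,0) (3,2) (3,4) (4,2) (4,3) (4,4)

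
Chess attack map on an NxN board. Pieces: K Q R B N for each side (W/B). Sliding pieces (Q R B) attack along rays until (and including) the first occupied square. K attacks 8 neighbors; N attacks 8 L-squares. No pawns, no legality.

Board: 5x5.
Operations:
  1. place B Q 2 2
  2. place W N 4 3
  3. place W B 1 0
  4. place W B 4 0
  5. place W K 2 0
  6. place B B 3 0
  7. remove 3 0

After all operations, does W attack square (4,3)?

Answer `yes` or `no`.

Answer: yes

Derivation:
Op 1: place BQ@(2,2)
Op 2: place WN@(4,3)
Op 3: place WB@(1,0)
Op 4: place WB@(4,0)
Op 5: place WK@(2,0)
Op 6: place BB@(3,0)
Op 7: remove (3,0)
Per-piece attacks for W:
  WB@(1,0): attacks (2,1) (3,2) (4,3) (0,1) [ray(1,1) blocked at (4,3)]
  WK@(2,0): attacks (2,1) (3,0) (1,0) (3,1) (1,1)
  WB@(4,0): attacks (3,1) (2,2) [ray(-1,1) blocked at (2,2)]
  WN@(4,3): attacks (2,4) (3,1) (2,2)
W attacks (4,3): yes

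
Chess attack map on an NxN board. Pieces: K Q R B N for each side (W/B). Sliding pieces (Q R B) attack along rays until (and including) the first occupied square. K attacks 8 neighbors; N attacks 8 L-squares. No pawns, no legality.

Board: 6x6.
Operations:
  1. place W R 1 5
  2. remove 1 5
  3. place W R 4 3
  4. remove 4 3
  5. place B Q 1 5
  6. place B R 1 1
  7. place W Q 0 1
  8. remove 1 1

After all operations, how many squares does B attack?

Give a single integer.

Op 1: place WR@(1,5)
Op 2: remove (1,5)
Op 3: place WR@(4,3)
Op 4: remove (4,3)
Op 5: place BQ@(1,5)
Op 6: place BR@(1,1)
Op 7: place WQ@(0,1)
Op 8: remove (1,1)
Per-piece attacks for B:
  BQ@(1,5): attacks (1,4) (1,3) (1,2) (1,1) (1,0) (2,5) (3,5) (4,5) (5,5) (0,5) (2,4) (3,3) (4,2) (5,1) (0,4)
Union (15 distinct): (0,4) (0,5) (1,0) (1,1) (1,2) (1,3) (1,4) (2,4) (2,5) (3,3) (3,5) (4,2) (4,5) (5,1) (5,5)

Answer: 15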